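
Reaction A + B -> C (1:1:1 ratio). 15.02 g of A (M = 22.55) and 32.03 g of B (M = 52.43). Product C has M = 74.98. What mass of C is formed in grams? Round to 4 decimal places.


Find moles of each reactant; the smaller value is the limiting reagent in a 1:1:1 reaction, so moles_C equals moles of the limiter.
n_A = mass_A / M_A = 15.02 / 22.55 = 0.666075 mol
n_B = mass_B / M_B = 32.03 / 52.43 = 0.61091 mol
Limiting reagent: B (smaller), n_limiting = 0.61091 mol
mass_C = n_limiting * M_C = 0.61091 * 74.98
mass_C = 45.8060318 g, rounded to 4 dp:

45.8060 g


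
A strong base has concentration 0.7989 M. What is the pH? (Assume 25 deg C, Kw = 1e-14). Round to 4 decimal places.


A strong base dissociates completely, so [OH-] equals the given concentration.
pOH = -log10([OH-]) = -log10(0.7989) = 0.097508
pH = 14 - pOH = 14 - 0.097508
pH = 13.902492, rounded to 4 dp:

13.9025


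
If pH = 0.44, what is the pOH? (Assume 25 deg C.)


At 25 deg C, pH + pOH = 14.
pOH = 14 - pH = 14 - 0.44
pOH = 13.56:

13.56


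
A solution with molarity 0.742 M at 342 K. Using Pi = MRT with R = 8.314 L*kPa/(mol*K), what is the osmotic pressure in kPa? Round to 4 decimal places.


Osmotic pressure (van't Hoff): Pi = M*R*T.
RT = 8.314 * 342 = 2843.388
Pi = 0.742 * 2843.388
Pi = 2109.793896 kPa, rounded to 4 dp:

2109.7939 kPa


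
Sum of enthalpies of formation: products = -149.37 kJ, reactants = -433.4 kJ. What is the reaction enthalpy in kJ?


dH_rxn = sum(dH_f products) - sum(dH_f reactants)
dH_rxn = -149.37 - (-433.4)
dH_rxn = 284.03 kJ:

284.03 kJ


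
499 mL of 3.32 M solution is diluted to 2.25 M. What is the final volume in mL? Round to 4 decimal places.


Dilution: M1*V1 = M2*V2, solve for V2.
V2 = M1*V1 / M2
V2 = 3.32 * 499 / 2.25
V2 = 1656.68 / 2.25
V2 = 736.30222222 mL, rounded to 4 dp:

736.3022 mL


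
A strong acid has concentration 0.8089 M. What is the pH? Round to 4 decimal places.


A strong acid dissociates completely, so [H+] equals the given concentration.
pH = -log10([H+]) = -log10(0.8089)
pH = 0.09210516, rounded to 4 dp:

0.0921


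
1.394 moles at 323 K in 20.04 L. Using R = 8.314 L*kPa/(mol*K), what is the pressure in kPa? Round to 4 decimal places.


PV = nRT, solve for P = nRT / V.
nRT = 1.394 * 8.314 * 323 = 3743.4783
P = 3743.4783 / 20.04
P = 186.80031437 kPa, rounded to 4 dp:

186.8003 kPa


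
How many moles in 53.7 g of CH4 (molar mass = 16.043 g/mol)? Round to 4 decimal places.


n = mass / M
n = 53.7 / 16.043
n = 3.34725425 mol, rounded to 4 dp:

3.3473 mol


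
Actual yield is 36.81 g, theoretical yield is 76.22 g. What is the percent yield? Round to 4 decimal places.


% yield = 100 * actual / theoretical
% yield = 100 * 36.81 / 76.22
% yield = 48.29441092 %, rounded to 4 dp:

48.2944 %


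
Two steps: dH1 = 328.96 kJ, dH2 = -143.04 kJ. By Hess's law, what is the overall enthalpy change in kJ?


Hess's law: enthalpy is a state function, so add the step enthalpies.
dH_total = dH1 + dH2 = 328.96 + (-143.04)
dH_total = 185.92 kJ:

185.92 kJ


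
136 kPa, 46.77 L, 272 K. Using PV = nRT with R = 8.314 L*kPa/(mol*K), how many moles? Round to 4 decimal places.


PV = nRT, solve for n = PV / (RT).
PV = 136 * 46.77 = 6360.72
RT = 8.314 * 272 = 2261.408
n = 6360.72 / 2261.408
n = 2.81272552 mol, rounded to 4 dp:

2.8127 mol


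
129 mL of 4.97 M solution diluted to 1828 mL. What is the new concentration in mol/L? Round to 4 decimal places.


Dilution: M1*V1 = M2*V2, solve for M2.
M2 = M1*V1 / V2
M2 = 4.97 * 129 / 1828
M2 = 641.13 / 1828
M2 = 0.35072757 mol/L, rounded to 4 dp:

0.3507 mol/L


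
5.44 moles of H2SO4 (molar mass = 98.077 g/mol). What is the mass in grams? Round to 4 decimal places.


mass = n * M
mass = 5.44 * 98.077
mass = 533.53888 g, rounded to 4 dp:

533.5389 g


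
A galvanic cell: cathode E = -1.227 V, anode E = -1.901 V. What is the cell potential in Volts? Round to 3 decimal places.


Standard cell potential: E_cell = E_cathode - E_anode.
E_cell = -1.227 - (-1.901)
E_cell = 0.674 V, rounded to 3 dp:

0.674 V


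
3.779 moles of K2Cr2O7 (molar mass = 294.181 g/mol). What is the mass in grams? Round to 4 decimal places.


mass = n * M
mass = 3.779 * 294.181
mass = 1111.709999 g, rounded to 4 dp:

1111.7100 g


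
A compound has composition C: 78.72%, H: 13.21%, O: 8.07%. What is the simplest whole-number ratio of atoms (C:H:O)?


Assume 100 g of compound, divide each mass% by atomic mass to get moles, then normalize by the smallest to get a raw atom ratio.
Moles per 100 g: C: 78.72/12.011 = 6.554, H: 13.21/1.008 = 13.1052, O: 8.07/15.999 = 0.5044
Raw ratio (divide by min = 0.5044): C: 12.993, H: 25.981, O: 1.0
Multiply by 1 to clear fractions: C: 12.993 ~= 13, H: 25.981 ~= 26, O: 1.0 ~= 1
Reduce by GCD to get the simplest whole-number ratio:

13:26:1


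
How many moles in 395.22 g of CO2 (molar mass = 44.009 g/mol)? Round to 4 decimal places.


n = mass / M
n = 395.22 / 44.009
n = 8.98043582 mol, rounded to 4 dp:

8.9804 mol


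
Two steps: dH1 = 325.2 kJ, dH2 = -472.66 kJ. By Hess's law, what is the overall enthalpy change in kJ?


Hess's law: enthalpy is a state function, so add the step enthalpies.
dH_total = dH1 + dH2 = 325.2 + (-472.66)
dH_total = -147.46 kJ:

-147.46 kJ


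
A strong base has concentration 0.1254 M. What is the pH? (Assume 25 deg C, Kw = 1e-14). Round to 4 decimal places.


A strong base dissociates completely, so [OH-] equals the given concentration.
pOH = -log10([OH-]) = -log10(0.1254) = 0.901702
pH = 14 - pOH = 14 - 0.901702
pH = 13.098298, rounded to 4 dp:

13.0983


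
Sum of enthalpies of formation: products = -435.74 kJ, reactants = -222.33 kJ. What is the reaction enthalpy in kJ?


dH_rxn = sum(dH_f products) - sum(dH_f reactants)
dH_rxn = -435.74 - (-222.33)
dH_rxn = -213.41 kJ:

-213.41 kJ


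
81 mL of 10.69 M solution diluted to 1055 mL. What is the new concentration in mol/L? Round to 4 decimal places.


Dilution: M1*V1 = M2*V2, solve for M2.
M2 = M1*V1 / V2
M2 = 10.69 * 81 / 1055
M2 = 865.89 / 1055
M2 = 0.82074882 mol/L, rounded to 4 dp:

0.8207 mol/L


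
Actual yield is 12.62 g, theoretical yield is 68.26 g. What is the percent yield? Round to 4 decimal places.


% yield = 100 * actual / theoretical
% yield = 100 * 12.62 / 68.26
% yield = 18.48813361 %, rounded to 4 dp:

18.4881 %


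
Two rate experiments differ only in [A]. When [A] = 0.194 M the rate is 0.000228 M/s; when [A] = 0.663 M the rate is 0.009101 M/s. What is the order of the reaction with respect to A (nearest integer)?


Rate is proportional to [A]^n, so rate2/rate1 = ([A]2/[A]1)^n. Take logs to solve for n.
rate2/rate1 = 0.009101 / 0.000228 = 39.9167
[A]2/[A]1 = 0.663 / 0.194 = 3.4175
n = ln(39.9167) / ln(3.4175) = 3.0
Nearest integer order:

3


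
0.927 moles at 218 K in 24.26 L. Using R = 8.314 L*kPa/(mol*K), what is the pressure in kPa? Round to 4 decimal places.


PV = nRT, solve for P = nRT / V.
nRT = 0.927 * 8.314 * 218 = 1680.143
P = 1680.143 / 24.26
P = 69.25568838 kPa, rounded to 4 dp:

69.2557 kPa


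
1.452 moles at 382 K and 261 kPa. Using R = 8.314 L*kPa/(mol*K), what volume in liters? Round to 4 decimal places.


PV = nRT, solve for V = nRT / P.
nRT = 1.452 * 8.314 * 382 = 4611.4765
V = 4611.4765 / 261
V = 17.66849234 L, rounded to 4 dp:

17.6685 L


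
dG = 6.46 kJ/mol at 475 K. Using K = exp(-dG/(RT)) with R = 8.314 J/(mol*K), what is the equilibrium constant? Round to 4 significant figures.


dG is in kJ/mol; multiply by 1000 to match R in J/(mol*K).
RT = 8.314 * 475 = 3949.15 J/mol
exponent = -dG*1000 / (RT) = -(6.46*1000) / 3949.15 = -1.63579504
K = exp(-1.63579504)
K = 0.19479744, rounded to 4 significant figures:

0.1948


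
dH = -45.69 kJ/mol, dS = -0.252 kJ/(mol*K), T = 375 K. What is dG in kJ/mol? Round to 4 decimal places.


Gibbs: dG = dH - T*dS (consistent units, dS already in kJ/(mol*K)).
T*dS = 375 * -0.252 = -94.5
dG = -45.69 - (-94.5)
dG = 48.81 kJ/mol, rounded to 4 dp:

48.8100 kJ/mol


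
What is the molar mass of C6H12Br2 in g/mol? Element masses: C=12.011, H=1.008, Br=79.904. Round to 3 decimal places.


M = sum(count * atomic_mass) over atoms.
M = 6*12.011 + 12*1.008 + 2*79.904
M = 72.066 + 12.096 + 159.808
M = 243.97 g/mol, rounded to 3 dp:

243.970 g/mol


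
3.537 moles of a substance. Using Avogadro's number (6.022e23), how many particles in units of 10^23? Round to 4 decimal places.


N = n * NA, then divide by 1e23 for the requested units.
N / 1e23 = n * 6.022
N / 1e23 = 3.537 * 6.022
N / 1e23 = 21.299814, rounded to 4 dp:

21.2998


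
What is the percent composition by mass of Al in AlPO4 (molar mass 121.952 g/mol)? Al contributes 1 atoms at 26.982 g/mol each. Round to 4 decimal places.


pct = 100 * (n_elem * M_elem) / M_total
mass_contribution = 1 * 26.982 = 26.982 g/mol
pct = 100 * 26.982 / 121.952
pct = 22.1250984 %, rounded to 4 dp:

22.1251 %


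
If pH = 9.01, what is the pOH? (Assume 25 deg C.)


At 25 deg C, pH + pOH = 14.
pOH = 14 - pH = 14 - 9.01
pOH = 4.99:

4.99


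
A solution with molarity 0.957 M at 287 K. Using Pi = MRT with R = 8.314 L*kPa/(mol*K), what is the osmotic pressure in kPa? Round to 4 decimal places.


Osmotic pressure (van't Hoff): Pi = M*R*T.
RT = 8.314 * 287 = 2386.118
Pi = 0.957 * 2386.118
Pi = 2283.514926 kPa, rounded to 4 dp:

2283.5149 kPa


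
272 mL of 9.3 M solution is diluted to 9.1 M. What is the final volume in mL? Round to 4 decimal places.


Dilution: M1*V1 = M2*V2, solve for V2.
V2 = M1*V1 / M2
V2 = 9.3 * 272 / 9.1
V2 = 2529.6 / 9.1
V2 = 277.97802198 mL, rounded to 4 dp:

277.9780 mL


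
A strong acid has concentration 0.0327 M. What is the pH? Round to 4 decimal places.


A strong acid dissociates completely, so [H+] equals the given concentration.
pH = -log10([H+]) = -log10(0.0327)
pH = 1.48545225, rounded to 4 dp:

1.4855


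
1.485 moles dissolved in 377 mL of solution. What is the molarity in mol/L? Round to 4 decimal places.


Convert volume to liters: V_L = V_mL / 1000.
V_L = 377 / 1000 = 0.377 L
M = n / V_L = 1.485 / 0.377
M = 3.93899204 mol/L, rounded to 4 dp:

3.9390 mol/L


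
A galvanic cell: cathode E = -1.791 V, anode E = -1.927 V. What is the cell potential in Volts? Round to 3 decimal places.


Standard cell potential: E_cell = E_cathode - E_anode.
E_cell = -1.791 - (-1.927)
E_cell = 0.136 V, rounded to 3 dp:

0.136 V


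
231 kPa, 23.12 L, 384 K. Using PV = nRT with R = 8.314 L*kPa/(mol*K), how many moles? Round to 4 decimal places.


PV = nRT, solve for n = PV / (RT).
PV = 231 * 23.12 = 5340.72
RT = 8.314 * 384 = 3192.576
n = 5340.72 / 3192.576
n = 1.67285603 mol, rounded to 4 dp:

1.6729 mol


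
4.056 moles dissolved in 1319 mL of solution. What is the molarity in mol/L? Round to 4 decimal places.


Convert volume to liters: V_L = V_mL / 1000.
V_L = 1319 / 1000 = 1.319 L
M = n / V_L = 4.056 / 1.319
M = 3.07505686 mol/L, rounded to 4 dp:

3.0751 mol/L


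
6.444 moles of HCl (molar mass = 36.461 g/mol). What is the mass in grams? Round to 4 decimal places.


mass = n * M
mass = 6.444 * 36.461
mass = 234.954684 g, rounded to 4 dp:

234.9547 g


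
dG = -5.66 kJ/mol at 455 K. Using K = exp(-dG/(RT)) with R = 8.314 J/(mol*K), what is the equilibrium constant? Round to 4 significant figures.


dG is in kJ/mol; multiply by 1000 to match R in J/(mol*K).
RT = 8.314 * 455 = 3782.87 J/mol
exponent = -dG*1000 / (RT) = -(-5.66*1000) / 3782.87 = 1.49621848
K = exp(1.49621848)
K = 4.4647735, rounded to 4 significant figures:

4.465


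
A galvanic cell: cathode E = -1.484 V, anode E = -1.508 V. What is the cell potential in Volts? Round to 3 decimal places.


Standard cell potential: E_cell = E_cathode - E_anode.
E_cell = -1.484 - (-1.508)
E_cell = 0.024 V, rounded to 3 dp:

0.024 V


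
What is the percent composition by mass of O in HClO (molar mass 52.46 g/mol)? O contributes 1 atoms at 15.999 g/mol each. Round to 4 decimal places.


pct = 100 * (n_elem * M_elem) / M_total
mass_contribution = 1 * 15.999 = 15.999 g/mol
pct = 100 * 15.999 / 52.46
pct = 30.49752192 %, rounded to 4 dp:

30.4975 %


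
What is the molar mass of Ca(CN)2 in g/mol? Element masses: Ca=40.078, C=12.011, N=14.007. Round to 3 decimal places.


M = sum(count * atomic_mass) over atoms.
M = 1*40.078 + 2*12.011 + 2*14.007
M = 40.078 + 24.022 + 28.014
M = 92.114 g/mol, rounded to 3 dp:

92.114 g/mol


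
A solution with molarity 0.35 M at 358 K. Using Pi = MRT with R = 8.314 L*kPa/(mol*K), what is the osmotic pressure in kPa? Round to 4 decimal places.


Osmotic pressure (van't Hoff): Pi = M*R*T.
RT = 8.314 * 358 = 2976.412
Pi = 0.35 * 2976.412
Pi = 1041.7442 kPa, rounded to 4 dp:

1041.7442 kPa


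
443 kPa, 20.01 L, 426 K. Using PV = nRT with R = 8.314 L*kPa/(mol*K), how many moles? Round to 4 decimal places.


PV = nRT, solve for n = PV / (RT).
PV = 443 * 20.01 = 8864.43
RT = 8.314 * 426 = 3541.764
n = 8864.43 / 3541.764
n = 2.5028291 mol, rounded to 4 dp:

2.5028 mol


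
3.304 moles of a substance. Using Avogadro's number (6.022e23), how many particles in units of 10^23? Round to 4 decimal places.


N = n * NA, then divide by 1e23 for the requested units.
N / 1e23 = n * 6.022
N / 1e23 = 3.304 * 6.022
N / 1e23 = 19.896688, rounded to 4 dp:

19.8967


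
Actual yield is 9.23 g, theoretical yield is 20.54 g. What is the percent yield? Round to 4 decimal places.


% yield = 100 * actual / theoretical
% yield = 100 * 9.23 / 20.54
% yield = 44.93670886 %, rounded to 4 dp:

44.9367 %


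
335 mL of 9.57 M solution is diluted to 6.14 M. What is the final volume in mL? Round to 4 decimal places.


Dilution: M1*V1 = M2*V2, solve for V2.
V2 = M1*V1 / M2
V2 = 9.57 * 335 / 6.14
V2 = 3205.95 / 6.14
V2 = 522.14169381 mL, rounded to 4 dp:

522.1417 mL


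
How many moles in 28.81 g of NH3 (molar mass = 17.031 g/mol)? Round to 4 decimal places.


n = mass / M
n = 28.81 / 17.031
n = 1.69162116 mol, rounded to 4 dp:

1.6916 mol


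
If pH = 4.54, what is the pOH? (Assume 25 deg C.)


At 25 deg C, pH + pOH = 14.
pOH = 14 - pH = 14 - 4.54
pOH = 9.46:

9.46


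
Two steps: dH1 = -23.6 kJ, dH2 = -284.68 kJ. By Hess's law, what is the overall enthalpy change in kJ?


Hess's law: enthalpy is a state function, so add the step enthalpies.
dH_total = dH1 + dH2 = -23.6 + (-284.68)
dH_total = -308.28 kJ:

-308.28 kJ


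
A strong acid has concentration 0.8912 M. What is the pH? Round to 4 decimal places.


A strong acid dissociates completely, so [H+] equals the given concentration.
pH = -log10([H+]) = -log10(0.8912)
pH = 0.05002482, rounded to 4 dp:

0.0500


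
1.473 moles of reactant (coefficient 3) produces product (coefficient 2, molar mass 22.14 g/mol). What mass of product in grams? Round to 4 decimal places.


Use the coefficient ratio to convert reactant moles to product moles, then multiply by the product's molar mass.
moles_P = moles_R * (coeff_P / coeff_R) = 1.473 * (2/3) = 0.982
mass_P = moles_P * M_P = 0.982 * 22.14
mass_P = 21.74148 g, rounded to 4 dp:

21.7415 g


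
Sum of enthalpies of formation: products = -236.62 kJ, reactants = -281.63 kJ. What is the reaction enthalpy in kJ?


dH_rxn = sum(dH_f products) - sum(dH_f reactants)
dH_rxn = -236.62 - (-281.63)
dH_rxn = 45.01 kJ:

45.01 kJ


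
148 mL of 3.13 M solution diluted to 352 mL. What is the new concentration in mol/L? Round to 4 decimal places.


Dilution: M1*V1 = M2*V2, solve for M2.
M2 = M1*V1 / V2
M2 = 3.13 * 148 / 352
M2 = 463.24 / 352
M2 = 1.31602273 mol/L, rounded to 4 dp:

1.3160 mol/L


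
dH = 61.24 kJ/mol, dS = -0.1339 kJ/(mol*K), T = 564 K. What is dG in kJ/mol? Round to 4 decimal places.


Gibbs: dG = dH - T*dS (consistent units, dS already in kJ/(mol*K)).
T*dS = 564 * -0.1339 = -75.5196
dG = 61.24 - (-75.5196)
dG = 136.7596 kJ/mol, rounded to 4 dp:

136.7596 kJ/mol


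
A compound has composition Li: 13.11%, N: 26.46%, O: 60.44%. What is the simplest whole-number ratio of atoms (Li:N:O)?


Assume 100 g of compound, divide each mass% by atomic mass to get moles, then normalize by the smallest to get a raw atom ratio.
Moles per 100 g: Li: 13.11/6.941 = 1.8888, N: 26.46/14.007 = 1.8891, O: 60.44/15.999 = 3.7777
Raw ratio (divide by min = 1.8888): Li: 1.0, N: 1.0, O: 2.0
Multiply by 1 to clear fractions: Li: 1.0 ~= 1, N: 1.0 ~= 1, O: 2.0 ~= 2
Reduce by GCD to get the simplest whole-number ratio:

1:1:2


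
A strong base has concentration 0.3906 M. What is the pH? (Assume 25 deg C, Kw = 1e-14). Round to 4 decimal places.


A strong base dissociates completely, so [OH-] equals the given concentration.
pOH = -log10([OH-]) = -log10(0.3906) = 0.408268
pH = 14 - pOH = 14 - 0.408268
pH = 13.591732, rounded to 4 dp:

13.5917


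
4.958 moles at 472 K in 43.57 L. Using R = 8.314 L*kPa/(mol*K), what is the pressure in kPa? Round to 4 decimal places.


PV = nRT, solve for P = nRT / V.
nRT = 4.958 * 8.314 * 472 = 19456.2233
P = 19456.2233 / 43.57
P = 446.55091347 kPa, rounded to 4 dp:

446.5509 kPa


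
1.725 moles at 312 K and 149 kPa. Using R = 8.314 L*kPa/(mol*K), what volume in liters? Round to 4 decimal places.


PV = nRT, solve for V = nRT / P.
nRT = 1.725 * 8.314 * 312 = 4474.5948
V = 4474.5948 / 149
V = 30.03083758 L, rounded to 4 dp:

30.0308 L


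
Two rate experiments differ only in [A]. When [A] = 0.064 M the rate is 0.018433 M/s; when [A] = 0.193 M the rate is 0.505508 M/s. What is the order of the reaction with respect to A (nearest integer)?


Rate is proportional to [A]^n, so rate2/rate1 = ([A]2/[A]1)^n. Take logs to solve for n.
rate2/rate1 = 0.505508 / 0.018433 = 27.4241
[A]2/[A]1 = 0.193 / 0.064 = 3.0156
n = ln(27.4241) / ln(3.0156) = 3.0
Nearest integer order:

3


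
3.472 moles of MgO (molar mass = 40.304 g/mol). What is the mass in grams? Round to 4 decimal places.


mass = n * M
mass = 3.472 * 40.304
mass = 139.935488 g, rounded to 4 dp:

139.9355 g


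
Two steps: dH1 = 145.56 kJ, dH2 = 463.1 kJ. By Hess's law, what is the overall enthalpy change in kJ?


Hess's law: enthalpy is a state function, so add the step enthalpies.
dH_total = dH1 + dH2 = 145.56 + (463.1)
dH_total = 608.66 kJ:

608.66 kJ


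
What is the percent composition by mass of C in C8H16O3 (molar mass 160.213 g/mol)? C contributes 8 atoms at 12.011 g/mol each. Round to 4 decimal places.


pct = 100 * (n_elem * M_elem) / M_total
mass_contribution = 8 * 12.011 = 96.088 g/mol
pct = 100 * 96.088 / 160.213
pct = 59.97515807 %, rounded to 4 dp:

59.9752 %


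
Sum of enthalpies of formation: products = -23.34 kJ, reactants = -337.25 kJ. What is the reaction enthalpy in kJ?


dH_rxn = sum(dH_f products) - sum(dH_f reactants)
dH_rxn = -23.34 - (-337.25)
dH_rxn = 313.91 kJ:

313.91 kJ


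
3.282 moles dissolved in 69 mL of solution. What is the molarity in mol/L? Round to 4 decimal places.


Convert volume to liters: V_L = V_mL / 1000.
V_L = 69 / 1000 = 0.069 L
M = n / V_L = 3.282 / 0.069
M = 47.56521739 mol/L, rounded to 4 dp:

47.5652 mol/L


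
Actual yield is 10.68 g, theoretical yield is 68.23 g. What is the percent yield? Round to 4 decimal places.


% yield = 100 * actual / theoretical
% yield = 100 * 10.68 / 68.23
% yield = 15.65293859 %, rounded to 4 dp:

15.6529 %


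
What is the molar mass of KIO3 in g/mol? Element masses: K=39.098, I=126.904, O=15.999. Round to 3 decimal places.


M = sum(count * atomic_mass) over atoms.
M = 1*39.098 + 1*126.904 + 3*15.999
M = 39.098 + 126.904 + 47.997
M = 213.999 g/mol, rounded to 3 dp:

213.999 g/mol


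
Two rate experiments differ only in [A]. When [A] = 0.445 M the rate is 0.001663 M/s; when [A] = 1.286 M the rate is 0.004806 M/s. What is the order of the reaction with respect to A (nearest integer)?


Rate is proportional to [A]^n, so rate2/rate1 = ([A]2/[A]1)^n. Take logs to solve for n.
rate2/rate1 = 0.004806 / 0.001663 = 2.89
[A]2/[A]1 = 1.286 / 0.445 = 2.8899
n = ln(2.89) / ln(2.8899) = 1.0
Nearest integer order:

1


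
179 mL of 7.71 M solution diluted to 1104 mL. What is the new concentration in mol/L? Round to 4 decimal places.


Dilution: M1*V1 = M2*V2, solve for M2.
M2 = M1*V1 / V2
M2 = 7.71 * 179 / 1104
M2 = 1380.09 / 1104
M2 = 1.25008152 mol/L, rounded to 4 dp:

1.2501 mol/L


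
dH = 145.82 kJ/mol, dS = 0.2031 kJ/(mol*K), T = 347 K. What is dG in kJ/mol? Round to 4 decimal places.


Gibbs: dG = dH - T*dS (consistent units, dS already in kJ/(mol*K)).
T*dS = 347 * 0.2031 = 70.4757
dG = 145.82 - (70.4757)
dG = 75.3443 kJ/mol, rounded to 4 dp:

75.3443 kJ/mol


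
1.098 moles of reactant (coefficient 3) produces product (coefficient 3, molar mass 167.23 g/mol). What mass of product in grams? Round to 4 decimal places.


Use the coefficient ratio to convert reactant moles to product moles, then multiply by the product's molar mass.
moles_P = moles_R * (coeff_P / coeff_R) = 1.098 * (3/3) = 1.098
mass_P = moles_P * M_P = 1.098 * 167.23
mass_P = 183.61854 g, rounded to 4 dp:

183.6185 g


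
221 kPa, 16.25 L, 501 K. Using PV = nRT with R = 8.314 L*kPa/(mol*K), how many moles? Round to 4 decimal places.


PV = nRT, solve for n = PV / (RT).
PV = 221 * 16.25 = 3591.25
RT = 8.314 * 501 = 4165.314
n = 3591.25 / 4165.314
n = 0.8621799 mol, rounded to 4 dp:

0.8622 mol


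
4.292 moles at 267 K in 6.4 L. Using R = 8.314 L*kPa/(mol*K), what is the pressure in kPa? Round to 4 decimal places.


PV = nRT, solve for P = nRT / V.
nRT = 4.292 * 8.314 * 267 = 9527.5447
P = 9527.5447 / 6.4
P = 1488.67885938 kPa, rounded to 4 dp:

1488.6789 kPa


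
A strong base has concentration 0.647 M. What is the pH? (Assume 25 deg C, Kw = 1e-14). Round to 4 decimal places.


A strong base dissociates completely, so [OH-] equals the given concentration.
pOH = -log10([OH-]) = -log10(0.647) = 0.189096
pH = 14 - pOH = 14 - 0.189096
pH = 13.810904, rounded to 4 dp:

13.8109


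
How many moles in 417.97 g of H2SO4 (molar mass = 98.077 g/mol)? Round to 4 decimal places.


n = mass / M
n = 417.97 / 98.077
n = 4.26165156 mol, rounded to 4 dp:

4.2617 mol


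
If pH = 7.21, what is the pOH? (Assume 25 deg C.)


At 25 deg C, pH + pOH = 14.
pOH = 14 - pH = 14 - 7.21
pOH = 6.79:

6.79


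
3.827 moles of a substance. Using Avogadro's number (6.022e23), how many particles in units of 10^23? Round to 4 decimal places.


N = n * NA, then divide by 1e23 for the requested units.
N / 1e23 = n * 6.022
N / 1e23 = 3.827 * 6.022
N / 1e23 = 23.046194, rounded to 4 dp:

23.0462


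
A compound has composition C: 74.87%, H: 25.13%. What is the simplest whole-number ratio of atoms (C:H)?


Assume 100 g of compound, divide each mass% by atomic mass to get moles, then normalize by the smallest to get a raw atom ratio.
Moles per 100 g: C: 74.87/12.011 = 6.2335, H: 25.13/1.008 = 24.9306
Raw ratio (divide by min = 6.2335): C: 1.0, H: 3.999
Multiply by 1 to clear fractions: C: 1.0 ~= 1, H: 3.999 ~= 4
Reduce by GCD to get the simplest whole-number ratio:

1:4


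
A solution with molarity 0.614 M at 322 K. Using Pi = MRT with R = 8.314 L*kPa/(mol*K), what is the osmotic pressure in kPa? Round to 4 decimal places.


Osmotic pressure (van't Hoff): Pi = M*R*T.
RT = 8.314 * 322 = 2677.108
Pi = 0.614 * 2677.108
Pi = 1643.744312 kPa, rounded to 4 dp:

1643.7443 kPa


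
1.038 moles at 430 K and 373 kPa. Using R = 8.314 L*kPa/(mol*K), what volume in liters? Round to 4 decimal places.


PV = nRT, solve for V = nRT / P.
nRT = 1.038 * 8.314 * 430 = 3710.8708
V = 3710.8708 / 373
V = 9.94871528 L, rounded to 4 dp:

9.9487 L


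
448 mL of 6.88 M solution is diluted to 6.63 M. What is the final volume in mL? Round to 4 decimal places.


Dilution: M1*V1 = M2*V2, solve for V2.
V2 = M1*V1 / M2
V2 = 6.88 * 448 / 6.63
V2 = 3082.24 / 6.63
V2 = 464.89291101 mL, rounded to 4 dp:

464.8929 mL


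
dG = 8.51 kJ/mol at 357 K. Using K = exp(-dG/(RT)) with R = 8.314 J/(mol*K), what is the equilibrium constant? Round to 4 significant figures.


dG is in kJ/mol; multiply by 1000 to match R in J/(mol*K).
RT = 8.314 * 357 = 2968.098 J/mol
exponent = -dG*1000 / (RT) = -(8.51*1000) / 2968.098 = -2.867156
K = exp(-2.867156)
K = 0.056860408, rounded to 4 significant figures:

0.05686


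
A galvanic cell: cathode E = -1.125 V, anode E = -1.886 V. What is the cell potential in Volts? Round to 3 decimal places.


Standard cell potential: E_cell = E_cathode - E_anode.
E_cell = -1.125 - (-1.886)
E_cell = 0.761 V, rounded to 3 dp:

0.761 V


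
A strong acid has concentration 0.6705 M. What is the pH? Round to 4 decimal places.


A strong acid dissociates completely, so [H+] equals the given concentration.
pH = -log10([H+]) = -log10(0.6705)
pH = 0.17360122, rounded to 4 dp:

0.1736


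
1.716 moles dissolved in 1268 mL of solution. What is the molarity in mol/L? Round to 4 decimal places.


Convert volume to liters: V_L = V_mL / 1000.
V_L = 1268 / 1000 = 1.268 L
M = n / V_L = 1.716 / 1.268
M = 1.3533123 mol/L, rounded to 4 dp:

1.3533 mol/L


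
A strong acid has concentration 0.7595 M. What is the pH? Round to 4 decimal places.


A strong acid dissociates completely, so [H+] equals the given concentration.
pH = -log10([H+]) = -log10(0.7595)
pH = 0.11947222, rounded to 4 dp:

0.1195


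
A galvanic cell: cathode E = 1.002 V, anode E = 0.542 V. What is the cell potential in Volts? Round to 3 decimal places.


Standard cell potential: E_cell = E_cathode - E_anode.
E_cell = 1.002 - (0.542)
E_cell = 0.46 V, rounded to 3 dp:

0.460 V


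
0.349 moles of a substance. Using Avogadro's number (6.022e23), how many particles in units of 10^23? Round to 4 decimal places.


N = n * NA, then divide by 1e23 for the requested units.
N / 1e23 = n * 6.022
N / 1e23 = 0.349 * 6.022
N / 1e23 = 2.101678, rounded to 4 dp:

2.1017


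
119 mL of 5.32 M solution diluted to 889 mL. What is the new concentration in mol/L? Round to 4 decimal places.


Dilution: M1*V1 = M2*V2, solve for M2.
M2 = M1*V1 / V2
M2 = 5.32 * 119 / 889
M2 = 633.08 / 889
M2 = 0.71212598 mol/L, rounded to 4 dp:

0.7121 mol/L


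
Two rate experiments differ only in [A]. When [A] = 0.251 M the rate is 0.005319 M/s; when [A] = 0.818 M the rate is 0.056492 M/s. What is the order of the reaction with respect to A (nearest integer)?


Rate is proportional to [A]^n, so rate2/rate1 = ([A]2/[A]1)^n. Take logs to solve for n.
rate2/rate1 = 0.056492 / 0.005319 = 10.6208
[A]2/[A]1 = 0.818 / 0.251 = 3.259
n = ln(10.6208) / ln(3.259) = 2.0
Nearest integer order:

2


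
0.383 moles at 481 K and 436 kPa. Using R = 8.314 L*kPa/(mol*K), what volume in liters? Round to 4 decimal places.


PV = nRT, solve for V = nRT / P.
nRT = 0.383 * 8.314 * 481 = 1531.63
V = 1531.63 / 436
V = 3.51291284 L, rounded to 4 dp:

3.5129 L


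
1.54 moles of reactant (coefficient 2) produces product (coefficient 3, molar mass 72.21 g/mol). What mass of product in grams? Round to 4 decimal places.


Use the coefficient ratio to convert reactant moles to product moles, then multiply by the product's molar mass.
moles_P = moles_R * (coeff_P / coeff_R) = 1.54 * (3/2) = 2.31
mass_P = moles_P * M_P = 2.31 * 72.21
mass_P = 166.8051 g, rounded to 4 dp:

166.8051 g


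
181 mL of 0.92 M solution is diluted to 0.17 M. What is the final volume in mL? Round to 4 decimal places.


Dilution: M1*V1 = M2*V2, solve for V2.
V2 = M1*V1 / M2
V2 = 0.92 * 181 / 0.17
V2 = 166.52 / 0.17
V2 = 979.52941176 mL, rounded to 4 dp:

979.5294 mL


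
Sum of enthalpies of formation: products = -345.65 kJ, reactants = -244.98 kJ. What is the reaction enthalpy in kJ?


dH_rxn = sum(dH_f products) - sum(dH_f reactants)
dH_rxn = -345.65 - (-244.98)
dH_rxn = -100.67 kJ:

-100.67 kJ


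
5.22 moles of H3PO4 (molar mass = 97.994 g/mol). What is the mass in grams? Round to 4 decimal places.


mass = n * M
mass = 5.22 * 97.994
mass = 511.52868 g, rounded to 4 dp:

511.5287 g


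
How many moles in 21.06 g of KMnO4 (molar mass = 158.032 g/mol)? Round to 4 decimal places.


n = mass / M
n = 21.06 / 158.032
n = 0.13326415 mol, rounded to 4 dp:

0.1333 mol


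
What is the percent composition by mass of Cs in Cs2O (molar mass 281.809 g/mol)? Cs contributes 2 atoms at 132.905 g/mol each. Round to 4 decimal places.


pct = 100 * (n_elem * M_elem) / M_total
mass_contribution = 2 * 132.905 = 265.81 g/mol
pct = 100 * 265.81 / 281.809
pct = 94.32275052 %, rounded to 4 dp:

94.3228 %


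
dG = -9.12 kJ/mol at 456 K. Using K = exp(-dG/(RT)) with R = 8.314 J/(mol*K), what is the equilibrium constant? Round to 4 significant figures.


dG is in kJ/mol; multiply by 1000 to match R in J/(mol*K).
RT = 8.314 * 456 = 3791.184 J/mol
exponent = -dG*1000 / (RT) = -(-9.12*1000) / 3791.184 = 2.40558095
K = exp(2.40558095)
K = 11.084868, rounded to 4 significant figures:

11.08


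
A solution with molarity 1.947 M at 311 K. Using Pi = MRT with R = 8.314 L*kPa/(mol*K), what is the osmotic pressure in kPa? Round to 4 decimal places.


Osmotic pressure (van't Hoff): Pi = M*R*T.
RT = 8.314 * 311 = 2585.654
Pi = 1.947 * 2585.654
Pi = 5034.268338 kPa, rounded to 4 dp:

5034.2683 kPa


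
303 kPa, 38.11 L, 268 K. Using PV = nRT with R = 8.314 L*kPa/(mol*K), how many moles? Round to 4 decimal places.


PV = nRT, solve for n = PV / (RT).
PV = 303 * 38.11 = 11547.33
RT = 8.314 * 268 = 2228.152
n = 11547.33 / 2228.152
n = 5.1824696 mol, rounded to 4 dp:

5.1825 mol


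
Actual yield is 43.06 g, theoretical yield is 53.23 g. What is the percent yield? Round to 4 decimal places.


% yield = 100 * actual / theoretical
% yield = 100 * 43.06 / 53.23
% yield = 80.89423258 %, rounded to 4 dp:

80.8942 %


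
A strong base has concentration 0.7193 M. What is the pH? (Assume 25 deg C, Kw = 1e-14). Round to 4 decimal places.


A strong base dissociates completely, so [OH-] equals the given concentration.
pOH = -log10([OH-]) = -log10(0.7193) = 0.14309
pH = 14 - pOH = 14 - 0.14309
pH = 13.85691, rounded to 4 dp:

13.8569


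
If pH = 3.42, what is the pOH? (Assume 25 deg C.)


At 25 deg C, pH + pOH = 14.
pOH = 14 - pH = 14 - 3.42
pOH = 10.58:

10.58


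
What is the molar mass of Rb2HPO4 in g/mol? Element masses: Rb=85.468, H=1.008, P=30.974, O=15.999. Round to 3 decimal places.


M = sum(count * atomic_mass) over atoms.
M = 2*85.468 + 1*1.008 + 1*30.974 + 4*15.999
M = 170.936 + 1.008 + 30.974 + 63.996
M = 266.914 g/mol, rounded to 3 dp:

266.914 g/mol


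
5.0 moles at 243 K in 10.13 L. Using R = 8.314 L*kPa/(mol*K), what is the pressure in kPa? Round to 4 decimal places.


PV = nRT, solve for P = nRT / V.
nRT = 5.0 * 8.314 * 243 = 10101.51
P = 10101.51 / 10.13
P = 997.1875617 kPa, rounded to 4 dp:

997.1876 kPa


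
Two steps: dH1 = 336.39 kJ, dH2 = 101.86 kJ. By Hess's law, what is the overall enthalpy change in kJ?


Hess's law: enthalpy is a state function, so add the step enthalpies.
dH_total = dH1 + dH2 = 336.39 + (101.86)
dH_total = 438.25 kJ:

438.25 kJ


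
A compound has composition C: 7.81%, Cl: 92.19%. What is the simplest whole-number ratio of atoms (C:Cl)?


Assume 100 g of compound, divide each mass% by atomic mass to get moles, then normalize by the smallest to get a raw atom ratio.
Moles per 100 g: C: 7.81/12.011 = 0.6502, Cl: 92.19/35.453 = 2.6003
Raw ratio (divide by min = 0.6502): C: 1.0, Cl: 3.999
Multiply by 1 to clear fractions: C: 1.0 ~= 1, Cl: 3.999 ~= 4
Reduce by GCD to get the simplest whole-number ratio:

1:4


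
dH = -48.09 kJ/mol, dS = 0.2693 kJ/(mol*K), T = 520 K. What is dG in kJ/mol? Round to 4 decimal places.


Gibbs: dG = dH - T*dS (consistent units, dS already in kJ/(mol*K)).
T*dS = 520 * 0.2693 = 140.036
dG = -48.09 - (140.036)
dG = -188.126 kJ/mol, rounded to 4 dp:

-188.1260 kJ/mol


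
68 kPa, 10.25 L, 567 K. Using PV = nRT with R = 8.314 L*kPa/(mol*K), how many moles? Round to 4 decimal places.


PV = nRT, solve for n = PV / (RT).
PV = 68 * 10.25 = 697.0
RT = 8.314 * 567 = 4714.038
n = 697.0 / 4714.038
n = 0.14785625 mol, rounded to 4 dp:

0.1479 mol


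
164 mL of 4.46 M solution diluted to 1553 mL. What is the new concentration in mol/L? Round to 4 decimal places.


Dilution: M1*V1 = M2*V2, solve for M2.
M2 = M1*V1 / V2
M2 = 4.46 * 164 / 1553
M2 = 731.44 / 1553
M2 = 0.47098519 mol/L, rounded to 4 dp:

0.4710 mol/L


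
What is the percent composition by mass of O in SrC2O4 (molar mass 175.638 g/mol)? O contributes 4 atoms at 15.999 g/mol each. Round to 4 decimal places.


pct = 100 * (n_elem * M_elem) / M_total
mass_contribution = 4 * 15.999 = 63.996 g/mol
pct = 100 * 63.996 / 175.638
pct = 36.43630649 %, rounded to 4 dp:

36.4363 %


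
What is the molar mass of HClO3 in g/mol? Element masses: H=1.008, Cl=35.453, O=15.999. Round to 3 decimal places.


M = sum(count * atomic_mass) over atoms.
M = 1*1.008 + 1*35.453 + 3*15.999
M = 1.008 + 35.453 + 47.997
M = 84.458 g/mol, rounded to 3 dp:

84.458 g/mol


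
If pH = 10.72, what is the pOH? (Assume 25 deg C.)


At 25 deg C, pH + pOH = 14.
pOH = 14 - pH = 14 - 10.72
pOH = 3.28:

3.28


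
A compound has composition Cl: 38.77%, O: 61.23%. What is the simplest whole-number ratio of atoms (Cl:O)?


Assume 100 g of compound, divide each mass% by atomic mass to get moles, then normalize by the smallest to get a raw atom ratio.
Moles per 100 g: Cl: 38.77/35.453 = 1.0936, O: 61.23/15.999 = 3.8271
Raw ratio (divide by min = 1.0936): Cl: 1.0, O: 3.5
Multiply by 2 to clear fractions: Cl: 2.0 ~= 2, O: 6.999 ~= 7
Reduce by GCD to get the simplest whole-number ratio:

2:7


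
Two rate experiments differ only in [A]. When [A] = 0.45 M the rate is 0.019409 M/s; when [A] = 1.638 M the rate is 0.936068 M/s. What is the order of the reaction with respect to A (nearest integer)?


Rate is proportional to [A]^n, so rate2/rate1 = ([A]2/[A]1)^n. Take logs to solve for n.
rate2/rate1 = 0.936068 / 0.019409 = 48.2286
[A]2/[A]1 = 1.638 / 0.45 = 3.64
n = ln(48.2286) / ln(3.64) = 3.0
Nearest integer order:

3


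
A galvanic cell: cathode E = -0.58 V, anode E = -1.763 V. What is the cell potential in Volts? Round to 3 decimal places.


Standard cell potential: E_cell = E_cathode - E_anode.
E_cell = -0.58 - (-1.763)
E_cell = 1.183 V, rounded to 3 dp:

1.183 V


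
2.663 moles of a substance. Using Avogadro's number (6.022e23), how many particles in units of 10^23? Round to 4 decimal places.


N = n * NA, then divide by 1e23 for the requested units.
N / 1e23 = n * 6.022
N / 1e23 = 2.663 * 6.022
N / 1e23 = 16.036586, rounded to 4 dp:

16.0366


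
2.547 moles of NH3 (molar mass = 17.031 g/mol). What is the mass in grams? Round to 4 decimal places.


mass = n * M
mass = 2.547 * 17.031
mass = 43.377957 g, rounded to 4 dp:

43.3780 g


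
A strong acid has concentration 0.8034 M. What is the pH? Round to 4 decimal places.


A strong acid dissociates completely, so [H+] equals the given concentration.
pH = -log10([H+]) = -log10(0.8034)
pH = 0.09506817, rounded to 4 dp:

0.0951


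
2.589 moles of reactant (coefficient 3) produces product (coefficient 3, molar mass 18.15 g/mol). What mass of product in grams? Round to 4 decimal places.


Use the coefficient ratio to convert reactant moles to product moles, then multiply by the product's molar mass.
moles_P = moles_R * (coeff_P / coeff_R) = 2.589 * (3/3) = 2.589
mass_P = moles_P * M_P = 2.589 * 18.15
mass_P = 46.99035 g, rounded to 4 dp:

46.9904 g


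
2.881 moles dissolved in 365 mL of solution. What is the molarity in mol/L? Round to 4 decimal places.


Convert volume to liters: V_L = V_mL / 1000.
V_L = 365 / 1000 = 0.365 L
M = n / V_L = 2.881 / 0.365
M = 7.89315068 mol/L, rounded to 4 dp:

7.8932 mol/L


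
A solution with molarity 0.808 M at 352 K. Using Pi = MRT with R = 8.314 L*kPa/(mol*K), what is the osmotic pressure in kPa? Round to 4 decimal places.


Osmotic pressure (van't Hoff): Pi = M*R*T.
RT = 8.314 * 352 = 2926.528
Pi = 0.808 * 2926.528
Pi = 2364.634624 kPa, rounded to 4 dp:

2364.6346 kPa


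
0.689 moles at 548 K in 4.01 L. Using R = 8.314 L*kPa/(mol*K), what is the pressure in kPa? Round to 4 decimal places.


PV = nRT, solve for P = nRT / V.
nRT = 0.689 * 8.314 * 548 = 3139.1336
P = 3139.1336 / 4.01
P = 782.82633416 kPa, rounded to 4 dp:

782.8263 kPa


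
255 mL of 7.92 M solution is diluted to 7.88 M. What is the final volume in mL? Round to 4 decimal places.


Dilution: M1*V1 = M2*V2, solve for V2.
V2 = M1*V1 / M2
V2 = 7.92 * 255 / 7.88
V2 = 2019.6 / 7.88
V2 = 256.29441624 mL, rounded to 4 dp:

256.2944 mL


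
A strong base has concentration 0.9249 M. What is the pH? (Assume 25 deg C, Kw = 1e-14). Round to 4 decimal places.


A strong base dissociates completely, so [OH-] equals the given concentration.
pOH = -log10([OH-]) = -log10(0.9249) = 0.033905
pH = 14 - pOH = 14 - 0.033905
pH = 13.966095, rounded to 4 dp:

13.9661


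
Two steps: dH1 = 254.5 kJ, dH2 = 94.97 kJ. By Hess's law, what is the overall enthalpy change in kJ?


Hess's law: enthalpy is a state function, so add the step enthalpies.
dH_total = dH1 + dH2 = 254.5 + (94.97)
dH_total = 349.47 kJ:

349.47 kJ


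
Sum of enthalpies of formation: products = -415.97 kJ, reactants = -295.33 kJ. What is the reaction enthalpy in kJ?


dH_rxn = sum(dH_f products) - sum(dH_f reactants)
dH_rxn = -415.97 - (-295.33)
dH_rxn = -120.64 kJ:

-120.64 kJ


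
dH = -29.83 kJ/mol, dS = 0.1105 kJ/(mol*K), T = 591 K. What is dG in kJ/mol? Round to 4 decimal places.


Gibbs: dG = dH - T*dS (consistent units, dS already in kJ/(mol*K)).
T*dS = 591 * 0.1105 = 65.3055
dG = -29.83 - (65.3055)
dG = -95.1355 kJ/mol, rounded to 4 dp:

-95.1355 kJ/mol


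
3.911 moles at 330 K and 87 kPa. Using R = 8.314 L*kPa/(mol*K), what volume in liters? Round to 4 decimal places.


PV = nRT, solve for V = nRT / P.
nRT = 3.911 * 8.314 * 330 = 10730.2978
V = 10730.2978 / 87
V = 123.33675632 L, rounded to 4 dp:

123.3368 L


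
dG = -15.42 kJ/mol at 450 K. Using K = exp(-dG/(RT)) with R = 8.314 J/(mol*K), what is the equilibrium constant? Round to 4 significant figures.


dG is in kJ/mol; multiply by 1000 to match R in J/(mol*K).
RT = 8.314 * 450 = 3741.3 J/mol
exponent = -dG*1000 / (RT) = -(-15.42*1000) / 3741.3 = 4.12156202
K = exp(4.12156202)
K = 61.655474, rounded to 4 significant figures:

61.66


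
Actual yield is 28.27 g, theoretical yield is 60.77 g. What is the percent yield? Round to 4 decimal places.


% yield = 100 * actual / theoretical
% yield = 100 * 28.27 / 60.77
% yield = 46.51966431 %, rounded to 4 dp:

46.5197 %


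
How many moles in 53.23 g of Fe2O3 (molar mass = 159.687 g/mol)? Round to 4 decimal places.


n = mass / M
n = 53.23 / 159.687
n = 0.3333396 mol, rounded to 4 dp:

0.3333 mol


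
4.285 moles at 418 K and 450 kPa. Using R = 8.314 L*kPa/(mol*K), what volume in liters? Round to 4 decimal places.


PV = nRT, solve for V = nRT / P.
nRT = 4.285 * 8.314 * 418 = 14891.4548
V = 14891.4548 / 450
V = 33.09212178 L, rounded to 4 dp:

33.0921 L


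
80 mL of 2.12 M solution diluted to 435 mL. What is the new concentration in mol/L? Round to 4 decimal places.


Dilution: M1*V1 = M2*V2, solve for M2.
M2 = M1*V1 / V2
M2 = 2.12 * 80 / 435
M2 = 169.6 / 435
M2 = 0.38988506 mol/L, rounded to 4 dp:

0.3899 mol/L


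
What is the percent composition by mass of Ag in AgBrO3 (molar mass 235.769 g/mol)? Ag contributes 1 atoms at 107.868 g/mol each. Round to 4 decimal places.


pct = 100 * (n_elem * M_elem) / M_total
mass_contribution = 1 * 107.868 = 107.868 g/mol
pct = 100 * 107.868 / 235.769
pct = 45.75156191 %, rounded to 4 dp:

45.7516 %


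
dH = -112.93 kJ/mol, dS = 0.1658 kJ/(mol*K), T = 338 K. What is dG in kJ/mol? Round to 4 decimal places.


Gibbs: dG = dH - T*dS (consistent units, dS already in kJ/(mol*K)).
T*dS = 338 * 0.1658 = 56.0404
dG = -112.93 - (56.0404)
dG = -168.9704 kJ/mol, rounded to 4 dp:

-168.9704 kJ/mol
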